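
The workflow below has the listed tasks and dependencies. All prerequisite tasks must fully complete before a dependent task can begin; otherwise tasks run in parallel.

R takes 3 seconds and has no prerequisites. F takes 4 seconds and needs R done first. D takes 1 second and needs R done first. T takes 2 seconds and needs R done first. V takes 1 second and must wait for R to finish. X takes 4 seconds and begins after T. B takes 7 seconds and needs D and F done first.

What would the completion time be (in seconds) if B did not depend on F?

Before: longest chain R→F→B = 3+4+7 = 14, finish 14.
Without F→B, B's earliest start moves from 7 to 4.
New critical path: R→D→B = 3+1+7 = 11 ⇒ 11 seconds.

11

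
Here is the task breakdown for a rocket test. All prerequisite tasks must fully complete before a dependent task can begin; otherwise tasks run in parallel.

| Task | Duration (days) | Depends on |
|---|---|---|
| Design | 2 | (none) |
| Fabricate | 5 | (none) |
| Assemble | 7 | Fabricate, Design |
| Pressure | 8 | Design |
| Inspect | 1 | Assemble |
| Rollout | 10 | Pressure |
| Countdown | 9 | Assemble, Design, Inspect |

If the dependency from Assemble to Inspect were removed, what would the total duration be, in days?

21

Before: longest chain Fabricate→Assemble→Inspect→Countdown = 5+7+1+9 = 22, finish 22.
Without Assemble→Inspect, Inspect's earliest start moves from 12 to 0.
After: Fabricate→Assemble→Countdown = 5+7+9 = 21 → 21 days.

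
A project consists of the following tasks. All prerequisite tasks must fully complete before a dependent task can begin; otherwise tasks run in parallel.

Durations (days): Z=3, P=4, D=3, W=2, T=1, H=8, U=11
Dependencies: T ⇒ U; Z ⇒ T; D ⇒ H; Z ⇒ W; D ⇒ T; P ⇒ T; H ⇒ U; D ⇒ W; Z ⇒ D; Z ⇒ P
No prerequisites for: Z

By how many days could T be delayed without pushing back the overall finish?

6

The longest chain is Z→D→H→U = 3+3+8+11 = 25; overall finish 25 days.
T finishes as early as 8 and must finish by 14.
Float = 25 − 19 = 6.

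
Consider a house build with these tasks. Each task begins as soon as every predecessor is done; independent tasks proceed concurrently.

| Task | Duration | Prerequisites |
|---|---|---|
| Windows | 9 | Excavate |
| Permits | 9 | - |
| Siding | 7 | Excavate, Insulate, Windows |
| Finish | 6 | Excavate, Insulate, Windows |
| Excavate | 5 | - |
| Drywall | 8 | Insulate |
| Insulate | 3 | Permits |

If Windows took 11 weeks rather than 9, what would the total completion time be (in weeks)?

23

As given, the longest chain is Excavate→Windows→Siding = 5+9+7 = 21, so the finish is 21 weeks.
Windows lies on that path, so at 11 weeks the path becomes 23 weeks.
No other chain overtakes it, so the finish is 23 weeks.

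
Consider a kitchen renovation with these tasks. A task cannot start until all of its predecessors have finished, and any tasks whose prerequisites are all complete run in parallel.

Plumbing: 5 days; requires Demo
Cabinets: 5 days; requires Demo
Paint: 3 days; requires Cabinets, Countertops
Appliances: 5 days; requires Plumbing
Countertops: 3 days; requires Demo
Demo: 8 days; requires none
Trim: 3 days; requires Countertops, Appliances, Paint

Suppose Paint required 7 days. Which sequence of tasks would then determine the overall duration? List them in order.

Actual critical path: Demo→Plumbing→Appliances→Trim = 8+5+5+3 = 21 ⇒ 21 days.
Paint has 2 days of float (longest path through it is 19).
The binding chain switches to Demo→Cabinets→Paint→Trim = 8+5+7+3 = 23; finish 23 days.

Demo, Cabinets, Paint, Trim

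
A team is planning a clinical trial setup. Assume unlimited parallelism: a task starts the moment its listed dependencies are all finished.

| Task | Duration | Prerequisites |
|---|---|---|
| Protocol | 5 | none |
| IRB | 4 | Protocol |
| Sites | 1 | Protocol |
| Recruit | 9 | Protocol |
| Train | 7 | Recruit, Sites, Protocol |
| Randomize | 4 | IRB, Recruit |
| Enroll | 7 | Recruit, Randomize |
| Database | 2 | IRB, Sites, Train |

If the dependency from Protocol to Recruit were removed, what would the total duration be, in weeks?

20

Original critical path: Protocol→Recruit→Randomize→Enroll = 5+9+4+7 = 25 ⇒ 25 weeks.
Without Protocol→Recruit, Recruit's earliest start moves from 5 to 0.
New critical path: Protocol→IRB→Randomize→Enroll = 5+4+4+7 = 20 ⇒ 20 weeks.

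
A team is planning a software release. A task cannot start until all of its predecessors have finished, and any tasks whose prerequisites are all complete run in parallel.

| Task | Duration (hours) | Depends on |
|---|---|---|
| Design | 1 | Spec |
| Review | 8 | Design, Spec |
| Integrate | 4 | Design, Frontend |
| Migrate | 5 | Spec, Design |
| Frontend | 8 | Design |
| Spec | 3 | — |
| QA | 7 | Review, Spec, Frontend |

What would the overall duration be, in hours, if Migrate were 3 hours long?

As given, the longest chain is Spec→Design→Frontend→QA = 3+1+8+7 = 19, so the finish is 19 hours.
Migrate has 10 hours of float (longest path through it is 9).
That remains the longest chain; total 19 hours.

19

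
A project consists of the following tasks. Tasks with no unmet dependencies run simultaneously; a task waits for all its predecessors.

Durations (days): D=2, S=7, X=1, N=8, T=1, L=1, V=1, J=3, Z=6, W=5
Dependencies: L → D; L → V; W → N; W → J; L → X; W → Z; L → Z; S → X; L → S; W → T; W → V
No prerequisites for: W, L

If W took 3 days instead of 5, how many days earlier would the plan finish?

2

Baseline: W→N = 5+8 = 13 → 13 days.
W lies on that path, so at 3 days the path becomes 11 days.
The critical path is still W→N; finish is now 11 days.
Change in finish: 11 − 13 = -2 days.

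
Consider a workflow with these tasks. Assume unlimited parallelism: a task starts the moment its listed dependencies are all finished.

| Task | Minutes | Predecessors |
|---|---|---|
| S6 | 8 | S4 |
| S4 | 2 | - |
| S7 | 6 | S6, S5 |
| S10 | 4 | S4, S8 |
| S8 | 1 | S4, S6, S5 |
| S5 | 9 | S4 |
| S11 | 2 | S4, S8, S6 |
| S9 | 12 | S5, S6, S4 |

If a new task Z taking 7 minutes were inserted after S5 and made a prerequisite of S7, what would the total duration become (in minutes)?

24

Originally the plan takes 23 minutes.
With Z inserted, S7 now waits for max(S6, S5, Z).
New critical path: S4→S5→Z→S7 = 2+9+7+6 = 24 ⇒ 24 minutes.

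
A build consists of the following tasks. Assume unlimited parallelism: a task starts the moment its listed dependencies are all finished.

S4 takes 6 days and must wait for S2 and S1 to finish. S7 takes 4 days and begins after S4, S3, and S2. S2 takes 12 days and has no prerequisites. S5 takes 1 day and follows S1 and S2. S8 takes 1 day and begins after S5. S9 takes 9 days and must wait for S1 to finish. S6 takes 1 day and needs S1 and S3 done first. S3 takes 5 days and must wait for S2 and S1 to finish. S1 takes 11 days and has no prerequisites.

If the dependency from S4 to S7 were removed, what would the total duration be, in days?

Original critical path: S2→S4→S7 = 12+6+4 = 22 ⇒ 22 days.
Without S4→S7, S7's earliest start moves from 18 to 17.
New critical path: S2→S3→S7 = 12+5+4 = 21 ⇒ 21 days.

21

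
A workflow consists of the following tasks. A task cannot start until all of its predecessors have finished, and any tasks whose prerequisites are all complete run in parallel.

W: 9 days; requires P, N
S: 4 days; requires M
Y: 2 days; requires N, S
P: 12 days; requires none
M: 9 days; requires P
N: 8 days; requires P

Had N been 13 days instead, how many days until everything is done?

34

The binding path is P→N→W = 12+8+9 = 29; finish at 29 days.
N is on the critical path; changing it to 13 makes that path 34 days.
That remains the longest chain; total 34 days.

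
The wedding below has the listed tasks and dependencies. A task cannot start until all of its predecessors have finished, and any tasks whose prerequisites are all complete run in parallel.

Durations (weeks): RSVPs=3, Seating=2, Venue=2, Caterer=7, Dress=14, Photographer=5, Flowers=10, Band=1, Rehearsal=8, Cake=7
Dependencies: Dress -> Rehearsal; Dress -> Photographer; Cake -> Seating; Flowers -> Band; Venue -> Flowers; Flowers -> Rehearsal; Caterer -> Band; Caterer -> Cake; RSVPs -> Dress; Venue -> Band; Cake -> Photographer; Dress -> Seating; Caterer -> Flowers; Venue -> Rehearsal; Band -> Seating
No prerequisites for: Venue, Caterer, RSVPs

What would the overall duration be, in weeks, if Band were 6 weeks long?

25

The binding path is Caterer→Flowers→Rehearsal = 7+10+8 = 25; finish at 25 weeks.
The longest path through Band is only 20 weeks, so Band has float 5.
New critical path: Caterer→Flowers→Band→Seating = 7+10+6+2 = 25 ⇒ 25 weeks.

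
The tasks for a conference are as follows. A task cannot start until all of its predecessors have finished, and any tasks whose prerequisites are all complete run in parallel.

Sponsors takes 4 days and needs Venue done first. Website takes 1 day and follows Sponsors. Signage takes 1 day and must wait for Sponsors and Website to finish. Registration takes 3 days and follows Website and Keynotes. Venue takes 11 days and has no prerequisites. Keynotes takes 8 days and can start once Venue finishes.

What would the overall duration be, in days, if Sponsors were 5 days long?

As given, the longest chain is Venue→Keynotes→Registration = 11+8+3 = 22, so the finish is 22 days.
Sponsors is off the critical path — its longest chain is 19 days, giving 3 of slack.
The critical path is still Venue→Keynotes→Registration; finish is now 22 days.

22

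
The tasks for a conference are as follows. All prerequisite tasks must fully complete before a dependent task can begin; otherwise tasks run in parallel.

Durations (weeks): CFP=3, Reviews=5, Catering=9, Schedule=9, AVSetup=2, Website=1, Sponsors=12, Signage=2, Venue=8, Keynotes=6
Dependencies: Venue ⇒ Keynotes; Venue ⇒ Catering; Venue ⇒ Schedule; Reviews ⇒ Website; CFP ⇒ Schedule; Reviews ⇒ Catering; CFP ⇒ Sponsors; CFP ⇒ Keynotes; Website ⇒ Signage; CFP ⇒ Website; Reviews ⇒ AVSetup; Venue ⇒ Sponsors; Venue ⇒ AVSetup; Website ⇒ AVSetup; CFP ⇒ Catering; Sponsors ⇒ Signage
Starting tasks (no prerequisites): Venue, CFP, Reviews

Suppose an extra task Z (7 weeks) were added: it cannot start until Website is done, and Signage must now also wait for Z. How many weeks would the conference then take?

22

Originally the conference takes 22 weeks.
With Z inserted, Signage now waits for max(Website, Sponsors, Z).
New critical path: Venue→Sponsors→Signage = 8+12+2 = 22 ⇒ 22 weeks.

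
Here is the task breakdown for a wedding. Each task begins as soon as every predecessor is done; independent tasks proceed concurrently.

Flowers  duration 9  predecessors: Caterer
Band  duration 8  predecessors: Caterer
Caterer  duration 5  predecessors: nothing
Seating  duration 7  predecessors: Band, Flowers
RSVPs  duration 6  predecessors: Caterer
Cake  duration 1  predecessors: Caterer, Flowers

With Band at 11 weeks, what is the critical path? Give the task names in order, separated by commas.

As given, the longest chain is Caterer→Flowers→Seating = 5+9+7 = 21, so the finish is 21 weeks.
Band has 1 week of float (longest path through it is 20).
New critical path: Caterer→Band→Seating = 5+11+7 = 23 ⇒ 23 weeks.

Caterer, Band, Seating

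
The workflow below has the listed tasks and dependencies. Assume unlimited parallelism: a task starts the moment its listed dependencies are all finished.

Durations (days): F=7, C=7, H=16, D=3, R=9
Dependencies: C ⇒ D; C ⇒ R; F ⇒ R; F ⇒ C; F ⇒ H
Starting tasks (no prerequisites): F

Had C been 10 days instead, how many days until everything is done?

As given, the longest chain is F→C→R = 7+7+9 = 23, so the finish is 23 days.
C lies on that path, so at 10 days the path becomes 26 days.
No other chain overtakes it, so the finish is 26 days.

26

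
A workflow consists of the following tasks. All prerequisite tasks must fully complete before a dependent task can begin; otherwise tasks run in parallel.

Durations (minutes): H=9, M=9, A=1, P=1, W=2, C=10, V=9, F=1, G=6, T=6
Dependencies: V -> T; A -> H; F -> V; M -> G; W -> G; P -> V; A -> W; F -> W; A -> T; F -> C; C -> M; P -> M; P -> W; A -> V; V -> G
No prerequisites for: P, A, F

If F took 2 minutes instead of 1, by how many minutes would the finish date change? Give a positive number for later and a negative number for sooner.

Critical path before the change: F→C→M→G = 1+10+9+6 = 26 giving 26 minutes.
F lies on that path, so at 2 minutes the path becomes 27 minutes.
The critical path is still F→C→M→G; finish is now 27 minutes.
Change in finish: 27 − 26 = +1 minutes.

1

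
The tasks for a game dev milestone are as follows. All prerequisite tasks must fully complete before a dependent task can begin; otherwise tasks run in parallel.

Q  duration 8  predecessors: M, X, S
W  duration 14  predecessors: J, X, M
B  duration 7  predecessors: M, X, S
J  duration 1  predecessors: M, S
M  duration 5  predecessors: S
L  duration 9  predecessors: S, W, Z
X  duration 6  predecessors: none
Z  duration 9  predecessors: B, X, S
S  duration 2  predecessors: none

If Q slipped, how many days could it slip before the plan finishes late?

The longest chain is S→M→B→Z→L = 2+5+7+9+9 = 32; overall finish 32 days.
The longest chain containing Q totals 15 days.
So Q can slip 32 − 15 = 17 days.

17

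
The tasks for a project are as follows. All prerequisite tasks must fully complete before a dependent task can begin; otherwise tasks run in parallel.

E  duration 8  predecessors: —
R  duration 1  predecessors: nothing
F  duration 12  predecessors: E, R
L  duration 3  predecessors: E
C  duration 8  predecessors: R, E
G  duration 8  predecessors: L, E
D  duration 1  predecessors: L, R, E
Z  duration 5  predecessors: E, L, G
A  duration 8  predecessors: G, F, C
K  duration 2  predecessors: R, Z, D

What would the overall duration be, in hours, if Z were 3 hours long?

Critical path before the change: E→F→A = 8+12+8 = 28 giving 28 hours.
Z has 2 hours of float (longest path through it is 26).
The critical path is still E→F→A; finish is now 28 hours.

28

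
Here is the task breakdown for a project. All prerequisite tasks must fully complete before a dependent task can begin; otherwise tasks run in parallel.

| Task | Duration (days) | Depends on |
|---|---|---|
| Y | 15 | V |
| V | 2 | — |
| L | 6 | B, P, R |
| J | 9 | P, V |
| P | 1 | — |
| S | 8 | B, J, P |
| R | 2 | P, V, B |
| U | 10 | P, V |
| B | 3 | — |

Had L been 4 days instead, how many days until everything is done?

19

The binding path is V→J→S = 2+9+8 = 19; finish at 19 days.
L is off the critical path — its longest chain is 11 days, giving 8 of slack.
That remains the longest chain; total 19 days.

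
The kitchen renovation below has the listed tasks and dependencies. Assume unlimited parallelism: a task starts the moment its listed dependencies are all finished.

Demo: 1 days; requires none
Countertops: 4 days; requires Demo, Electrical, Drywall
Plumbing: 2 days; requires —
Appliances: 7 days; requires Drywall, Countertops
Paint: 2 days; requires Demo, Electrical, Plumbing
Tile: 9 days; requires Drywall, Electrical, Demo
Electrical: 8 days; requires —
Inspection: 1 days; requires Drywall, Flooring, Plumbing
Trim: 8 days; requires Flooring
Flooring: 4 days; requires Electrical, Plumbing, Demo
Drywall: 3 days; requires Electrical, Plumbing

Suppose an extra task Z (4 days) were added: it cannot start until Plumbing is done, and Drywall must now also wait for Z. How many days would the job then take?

22

Originally the job takes 22 days.
With Z inserted, Drywall now waits for max(Electrical, Plumbing, Z).
New critical path: Electrical→Drywall→Countertops→Appliances = 8+3+4+7 = 22 ⇒ 22 days.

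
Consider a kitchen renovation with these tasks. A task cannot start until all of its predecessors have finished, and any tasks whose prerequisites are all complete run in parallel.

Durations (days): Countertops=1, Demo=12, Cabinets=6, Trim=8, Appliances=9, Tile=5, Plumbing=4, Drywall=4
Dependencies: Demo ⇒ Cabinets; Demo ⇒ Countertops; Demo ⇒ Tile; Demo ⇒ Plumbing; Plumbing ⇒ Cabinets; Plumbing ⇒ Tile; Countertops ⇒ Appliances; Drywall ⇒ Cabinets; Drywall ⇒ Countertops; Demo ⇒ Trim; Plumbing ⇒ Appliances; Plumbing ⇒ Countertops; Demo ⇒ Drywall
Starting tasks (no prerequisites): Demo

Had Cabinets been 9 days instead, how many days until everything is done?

The binding path is Demo→Plumbing→Countertops→Appliances = 12+4+1+9 = 26; finish at 26 days.
The longest path through Cabinets is only 22 days, so Cabinets has float 4.
No other chain overtakes it, so the finish is 26 days.

26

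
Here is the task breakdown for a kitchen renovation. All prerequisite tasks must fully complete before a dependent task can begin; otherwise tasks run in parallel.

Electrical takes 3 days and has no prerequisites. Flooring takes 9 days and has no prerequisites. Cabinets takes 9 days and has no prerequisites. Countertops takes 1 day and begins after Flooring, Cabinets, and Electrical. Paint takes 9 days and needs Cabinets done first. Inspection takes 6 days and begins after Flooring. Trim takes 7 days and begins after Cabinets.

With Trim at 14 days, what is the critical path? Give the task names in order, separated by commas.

Cabinets, Trim

As given, the longest chain is Cabinets→Paint = 9+9 = 18, so the finish is 18 days.
Trim has 2 days of float (longest path through it is 16).
Now Cabinets→Trim = 9+14 = 23 is longest, so the finish becomes 23 days.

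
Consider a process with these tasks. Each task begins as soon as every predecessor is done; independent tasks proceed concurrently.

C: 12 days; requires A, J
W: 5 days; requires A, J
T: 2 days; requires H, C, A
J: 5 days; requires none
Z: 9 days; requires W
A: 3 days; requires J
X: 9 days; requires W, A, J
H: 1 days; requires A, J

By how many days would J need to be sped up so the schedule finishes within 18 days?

Current finish: 22 days; target: 18.
J is on every critical path, so each day cut from J cuts the finish by one (this holds down to a finish of 18).
Need 22 − 18 = 4 days off J → J becomes 1 day, finish becomes 18.

4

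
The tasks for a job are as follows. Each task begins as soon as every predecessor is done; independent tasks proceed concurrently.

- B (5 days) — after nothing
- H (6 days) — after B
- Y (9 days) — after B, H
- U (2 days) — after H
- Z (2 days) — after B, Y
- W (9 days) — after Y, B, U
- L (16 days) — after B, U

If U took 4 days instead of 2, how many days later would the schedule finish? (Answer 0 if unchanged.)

As given, the longest chain is B→H→U→L = 5+6+2+16 = 29, so the finish is 29 days.
Since U is critical, the +2 change carries straight to that chain (now 31 days).
No other chain overtakes it, so the finish is 31 days.
Change in finish: 31 − 29 = +2 days.

2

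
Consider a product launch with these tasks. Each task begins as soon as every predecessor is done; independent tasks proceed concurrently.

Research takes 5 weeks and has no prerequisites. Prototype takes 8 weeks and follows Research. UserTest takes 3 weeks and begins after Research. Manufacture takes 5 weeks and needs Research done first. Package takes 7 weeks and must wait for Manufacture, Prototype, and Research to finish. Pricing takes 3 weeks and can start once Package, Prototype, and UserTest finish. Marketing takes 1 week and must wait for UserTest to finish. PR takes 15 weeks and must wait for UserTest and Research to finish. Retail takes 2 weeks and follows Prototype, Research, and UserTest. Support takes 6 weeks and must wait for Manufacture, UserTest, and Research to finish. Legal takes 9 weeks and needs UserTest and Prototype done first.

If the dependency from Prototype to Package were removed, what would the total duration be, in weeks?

Before: longest chain Research→Prototype→Package→Pricing = 5+8+7+3 = 23, finish 23.
Without Prototype→Package, Package's earliest start moves from 13 to 10.
The longest chain is now Research→UserTest→PR = 5+3+15 = 23, so the plan takes 23 weeks.

23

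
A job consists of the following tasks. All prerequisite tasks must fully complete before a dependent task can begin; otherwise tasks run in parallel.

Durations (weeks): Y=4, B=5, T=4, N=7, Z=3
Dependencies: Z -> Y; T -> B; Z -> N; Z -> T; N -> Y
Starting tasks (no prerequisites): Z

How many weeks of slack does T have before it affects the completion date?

2

Z→N→Y = 3+7+4 = 14 sets the makespan at 14 weeks.
Longest path through T: 12 weeks (earliest finish 7, latest finish 9).
Slack of T = 5 − 3 = 2 weeks.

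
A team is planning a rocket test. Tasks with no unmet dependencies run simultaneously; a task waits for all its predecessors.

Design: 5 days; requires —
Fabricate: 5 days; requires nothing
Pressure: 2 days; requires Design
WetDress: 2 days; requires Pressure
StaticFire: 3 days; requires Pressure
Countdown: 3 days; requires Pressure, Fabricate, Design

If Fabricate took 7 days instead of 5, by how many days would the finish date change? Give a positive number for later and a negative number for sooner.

The binding path is Design→Pressure→StaticFire = 5+2+3 = 10; finish at 10 days.
Fabricate has 2 days of float (longest path through it is 8).
The critical path is still Design→Pressure→StaticFire; finish is now 10 days.
Change in finish: 10 − 10 = +0 days.

0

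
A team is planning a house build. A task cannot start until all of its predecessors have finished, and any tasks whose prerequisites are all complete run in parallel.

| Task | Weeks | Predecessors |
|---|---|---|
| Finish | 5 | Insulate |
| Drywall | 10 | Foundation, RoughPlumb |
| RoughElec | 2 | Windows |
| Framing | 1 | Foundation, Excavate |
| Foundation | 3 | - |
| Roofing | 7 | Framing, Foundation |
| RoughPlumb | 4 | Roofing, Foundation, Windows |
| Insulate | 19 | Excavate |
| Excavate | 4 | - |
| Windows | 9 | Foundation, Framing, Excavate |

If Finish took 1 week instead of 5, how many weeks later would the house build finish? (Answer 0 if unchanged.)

Baseline: Excavate→Insulate→Finish = 4+19+5 = 28 → 28 weeks.
Finish is on the critical path; changing it to 1 makes that path 24 weeks.
Now Excavate→Framing→Windows→RoughPlumb→Drywall = 4+1+9+4+10 = 28 is longest, so the finish becomes 28 weeks.
Change in finish: 28 − 28 = +0 weeks.

0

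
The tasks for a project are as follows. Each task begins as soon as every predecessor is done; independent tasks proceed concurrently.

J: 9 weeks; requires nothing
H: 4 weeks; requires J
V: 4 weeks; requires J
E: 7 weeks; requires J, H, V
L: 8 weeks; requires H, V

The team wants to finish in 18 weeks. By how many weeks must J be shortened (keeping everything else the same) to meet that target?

3

Current finish: 21 weeks; target: 18.
J is on every critical path, so each week cut from J cuts the finish by one (this holds down to a finish of 13).
Need 21 − 18 = 3 weeks off J → J becomes 6 weeks, finish becomes 18.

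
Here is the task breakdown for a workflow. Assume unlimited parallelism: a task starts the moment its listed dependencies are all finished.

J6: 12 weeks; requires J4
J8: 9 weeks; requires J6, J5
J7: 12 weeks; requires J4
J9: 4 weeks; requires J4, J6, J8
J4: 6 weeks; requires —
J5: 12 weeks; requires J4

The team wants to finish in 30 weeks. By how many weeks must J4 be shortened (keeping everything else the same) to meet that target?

Current finish: 31 weeks; target: 30.
J4 is on every critical path, so each week cut from J4 cuts the finish by one (this holds down to a finish of 26).
Need 31 − 30 = 1 week off J4 → J4 becomes 5 weeks, finish becomes 30.

1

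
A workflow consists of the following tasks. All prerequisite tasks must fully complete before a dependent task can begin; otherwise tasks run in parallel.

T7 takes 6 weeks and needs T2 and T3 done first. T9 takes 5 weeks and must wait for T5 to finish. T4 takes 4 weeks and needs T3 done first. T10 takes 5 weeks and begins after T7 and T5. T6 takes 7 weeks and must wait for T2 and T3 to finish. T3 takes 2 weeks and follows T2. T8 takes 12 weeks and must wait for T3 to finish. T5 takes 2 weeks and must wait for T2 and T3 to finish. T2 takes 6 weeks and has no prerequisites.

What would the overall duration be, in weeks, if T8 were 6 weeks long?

Actual critical path: T2→T3→T8 = 6+2+12 = 20 ⇒ 20 weeks.
T8 lies on that path, so at 6 weeks the path becomes 14 weeks.
The binding chain switches to T2→T3→T7→T10 = 6+2+6+5 = 19; finish 19 weeks.

19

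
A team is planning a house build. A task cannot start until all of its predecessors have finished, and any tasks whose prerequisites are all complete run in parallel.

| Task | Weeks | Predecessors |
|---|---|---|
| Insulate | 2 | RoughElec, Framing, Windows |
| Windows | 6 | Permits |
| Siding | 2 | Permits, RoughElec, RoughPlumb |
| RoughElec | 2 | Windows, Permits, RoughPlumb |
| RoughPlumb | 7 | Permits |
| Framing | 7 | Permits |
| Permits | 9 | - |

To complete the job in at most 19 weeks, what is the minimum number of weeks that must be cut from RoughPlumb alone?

Current finish: 20 weeks; target: 19.
RoughPlumb is on every critical path, so each week cut from RoughPlumb cuts the finish by one (this holds down to a finish of 19).
Need 20 − 19 = 1 week off RoughPlumb → RoughPlumb becomes 6 weeks, finish becomes 19.

1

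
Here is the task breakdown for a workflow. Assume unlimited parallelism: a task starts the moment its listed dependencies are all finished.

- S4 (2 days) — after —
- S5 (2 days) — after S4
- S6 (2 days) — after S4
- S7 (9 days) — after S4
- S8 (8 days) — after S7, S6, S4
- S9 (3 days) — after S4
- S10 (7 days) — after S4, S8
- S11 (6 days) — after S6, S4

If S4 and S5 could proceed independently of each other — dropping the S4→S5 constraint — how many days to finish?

26

Original critical path: S4→S7→S8→S10 = 2+9+8+7 = 26 ⇒ 26 days.
Without S4→S5, S5's earliest start moves from 2 to 0.
After: S4→S7→S8→S10 = 2+9+8+7 = 26 → 26 days.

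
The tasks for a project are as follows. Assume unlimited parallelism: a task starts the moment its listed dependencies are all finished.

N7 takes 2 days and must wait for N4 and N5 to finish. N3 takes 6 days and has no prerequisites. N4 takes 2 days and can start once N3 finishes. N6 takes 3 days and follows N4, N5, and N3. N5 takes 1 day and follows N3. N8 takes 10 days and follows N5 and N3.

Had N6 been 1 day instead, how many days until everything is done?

Critical path before the change: N3→N5→N8 = 6+1+10 = 17 giving 17 days.
N6 has 6 days of float (longest path through it is 11).
That remains the longest chain; total 17 days.

17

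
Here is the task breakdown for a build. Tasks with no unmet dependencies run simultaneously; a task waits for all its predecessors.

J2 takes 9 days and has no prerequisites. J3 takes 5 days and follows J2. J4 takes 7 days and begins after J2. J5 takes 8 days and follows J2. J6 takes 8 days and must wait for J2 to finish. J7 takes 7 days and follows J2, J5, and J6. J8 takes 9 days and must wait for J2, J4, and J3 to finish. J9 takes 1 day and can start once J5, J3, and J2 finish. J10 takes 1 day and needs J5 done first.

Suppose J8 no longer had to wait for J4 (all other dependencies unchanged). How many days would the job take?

24

Original critical path: J2→J4→J8 = 9+7+9 = 25 ⇒ 25 days.
Without J4→J8, J8's earliest start moves from 16 to 14.
The longest chain is now J2→J5→J7 = 9+8+7 = 24, so the job takes 24 days.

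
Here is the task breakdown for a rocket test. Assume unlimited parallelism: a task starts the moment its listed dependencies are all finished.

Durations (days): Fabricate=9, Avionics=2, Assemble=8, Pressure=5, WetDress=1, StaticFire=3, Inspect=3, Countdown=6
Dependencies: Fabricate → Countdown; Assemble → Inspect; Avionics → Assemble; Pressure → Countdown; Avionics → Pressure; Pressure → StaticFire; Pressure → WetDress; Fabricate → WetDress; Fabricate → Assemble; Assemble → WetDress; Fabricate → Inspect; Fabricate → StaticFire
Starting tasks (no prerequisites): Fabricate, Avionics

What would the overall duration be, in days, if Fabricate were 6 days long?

Actual critical path: Fabricate→Assemble→Inspect = 9+8+3 = 20 ⇒ 20 days.
Since Fabricate is critical, the -3 change carries straight to that chain (now 17 days).
No other chain overtakes it, so the finish is 17 days.

17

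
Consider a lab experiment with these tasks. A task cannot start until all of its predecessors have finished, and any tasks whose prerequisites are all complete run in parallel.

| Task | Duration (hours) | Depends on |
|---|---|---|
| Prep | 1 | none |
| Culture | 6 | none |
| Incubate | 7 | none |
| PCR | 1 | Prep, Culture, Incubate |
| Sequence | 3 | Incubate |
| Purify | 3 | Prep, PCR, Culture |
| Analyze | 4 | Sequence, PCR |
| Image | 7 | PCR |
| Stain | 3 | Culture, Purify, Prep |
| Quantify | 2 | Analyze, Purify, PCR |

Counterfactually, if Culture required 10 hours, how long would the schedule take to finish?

Actual critical path: Incubate→Sequence→Analyze→Quantify = 7+3+4+2 = 16 ⇒ 16 hours.
The longest path through Culture is only 14 hours, so Culture has float 2.
The binding chain switches to Culture→PCR→Image = 10+1+7 = 18; finish 18 hours.

18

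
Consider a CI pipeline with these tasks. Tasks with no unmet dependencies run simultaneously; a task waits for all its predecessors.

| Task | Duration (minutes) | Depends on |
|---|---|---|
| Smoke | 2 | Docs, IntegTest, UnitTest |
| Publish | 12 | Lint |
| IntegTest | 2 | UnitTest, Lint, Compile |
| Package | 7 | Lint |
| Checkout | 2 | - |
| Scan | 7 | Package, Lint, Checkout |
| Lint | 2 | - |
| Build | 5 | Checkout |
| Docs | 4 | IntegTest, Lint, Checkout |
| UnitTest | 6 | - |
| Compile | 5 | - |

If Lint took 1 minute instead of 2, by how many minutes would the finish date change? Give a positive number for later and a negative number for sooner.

Baseline: Lint→Package→Scan = 2+7+7 = 16 → 16 minutes.
Since Lint is critical, the -1 change carries straight to that chain (now 15 minutes).
That remains the longest chain; total 15 minutes.
Change in finish: 15 − 16 = -1 minutes.

-1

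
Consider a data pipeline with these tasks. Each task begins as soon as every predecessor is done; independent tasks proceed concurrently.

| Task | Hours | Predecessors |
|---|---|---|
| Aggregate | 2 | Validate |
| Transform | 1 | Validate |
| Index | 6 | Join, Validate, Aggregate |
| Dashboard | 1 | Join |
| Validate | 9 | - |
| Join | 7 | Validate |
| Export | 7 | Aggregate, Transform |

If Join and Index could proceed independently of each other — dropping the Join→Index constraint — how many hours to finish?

18

With the dependency in place, Validate→Join→Index = 9+7+6 = 22 sets the finish at 22 hours.
Without Join→Index, Index's earliest start moves from 16 to 11.
After: Validate→Aggregate→Export = 9+2+7 = 18 → 18 hours.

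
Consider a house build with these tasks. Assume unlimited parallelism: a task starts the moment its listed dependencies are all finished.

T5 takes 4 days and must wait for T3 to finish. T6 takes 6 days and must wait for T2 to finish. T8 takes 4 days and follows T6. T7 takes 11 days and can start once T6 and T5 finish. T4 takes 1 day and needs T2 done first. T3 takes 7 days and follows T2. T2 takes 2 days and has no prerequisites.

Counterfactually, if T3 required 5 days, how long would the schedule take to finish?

Actual critical path: T2→T3→T5→T7 = 2+7+4+11 = 24 ⇒ 24 days.
T3 is on the critical path; changing it to 5 makes that path 22 days.
That remains the longest chain; total 22 days.

22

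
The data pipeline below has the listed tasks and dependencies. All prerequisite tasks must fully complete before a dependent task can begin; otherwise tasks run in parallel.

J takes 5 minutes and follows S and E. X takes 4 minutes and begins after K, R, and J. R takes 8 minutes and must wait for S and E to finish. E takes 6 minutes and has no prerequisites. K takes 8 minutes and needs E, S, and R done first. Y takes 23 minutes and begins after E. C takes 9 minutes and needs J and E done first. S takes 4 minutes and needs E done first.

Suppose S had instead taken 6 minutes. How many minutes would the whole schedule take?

Critical path before the change: E→S→R→K→X = 6+4+8+8+4 = 30 giving 30 minutes.
S lies on that path, so at 6 minutes the path becomes 32 minutes.
That remains the longest chain; total 32 minutes.

32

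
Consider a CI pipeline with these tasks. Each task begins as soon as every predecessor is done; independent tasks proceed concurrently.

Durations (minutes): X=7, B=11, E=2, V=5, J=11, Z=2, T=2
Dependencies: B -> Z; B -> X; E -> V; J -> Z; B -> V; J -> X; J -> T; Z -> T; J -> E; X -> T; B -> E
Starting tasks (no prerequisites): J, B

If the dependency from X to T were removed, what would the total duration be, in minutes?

Original critical path: J→X→T = 11+7+2 = 20 ⇒ 20 minutes.
Without X→T, T's earliest start moves from 18 to 13.
New critical path: J→E→V = 11+2+5 = 18 ⇒ 18 minutes.

18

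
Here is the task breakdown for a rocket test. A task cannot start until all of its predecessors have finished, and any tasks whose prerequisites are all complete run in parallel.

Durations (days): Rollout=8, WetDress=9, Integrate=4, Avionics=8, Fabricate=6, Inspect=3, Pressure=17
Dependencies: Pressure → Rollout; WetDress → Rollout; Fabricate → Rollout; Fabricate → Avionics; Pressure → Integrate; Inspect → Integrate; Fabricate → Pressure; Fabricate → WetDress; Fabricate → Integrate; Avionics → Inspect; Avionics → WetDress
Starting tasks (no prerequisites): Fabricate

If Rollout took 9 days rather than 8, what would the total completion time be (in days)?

32

Baseline: Fabricate→Avionics→WetDress→Rollout = 6+8+9+8 = 31 → 31 days.
Rollout lies on that path, so at 9 days the path becomes 32 days.
No other chain overtakes it, so the finish is 32 days.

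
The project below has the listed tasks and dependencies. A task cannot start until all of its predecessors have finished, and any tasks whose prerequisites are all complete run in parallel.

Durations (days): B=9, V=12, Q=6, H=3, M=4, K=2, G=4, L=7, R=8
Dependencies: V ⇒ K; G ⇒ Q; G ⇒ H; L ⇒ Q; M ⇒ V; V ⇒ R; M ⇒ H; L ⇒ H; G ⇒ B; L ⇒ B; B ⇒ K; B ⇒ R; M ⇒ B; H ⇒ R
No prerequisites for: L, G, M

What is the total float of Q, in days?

11

Critical path: L→B→R = 7+9+8 = 24, so the finish is 24 days.
Q finishes as early as 13 and must finish by 24.
So Q can slip 24 − 13 = 11 days.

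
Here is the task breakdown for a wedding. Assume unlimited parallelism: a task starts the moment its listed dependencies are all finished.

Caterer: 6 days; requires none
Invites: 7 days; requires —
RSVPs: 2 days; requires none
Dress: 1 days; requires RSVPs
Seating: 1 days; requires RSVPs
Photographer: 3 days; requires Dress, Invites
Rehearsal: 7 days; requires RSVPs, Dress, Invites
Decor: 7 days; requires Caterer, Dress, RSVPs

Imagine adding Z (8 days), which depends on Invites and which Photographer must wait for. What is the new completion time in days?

18

Originally the plan takes 14 days.
With Z inserted, Photographer now waits for max(Dress, Invites, Z).
New critical path: Invites→Z→Photographer = 7+8+3 = 18 ⇒ 18 days.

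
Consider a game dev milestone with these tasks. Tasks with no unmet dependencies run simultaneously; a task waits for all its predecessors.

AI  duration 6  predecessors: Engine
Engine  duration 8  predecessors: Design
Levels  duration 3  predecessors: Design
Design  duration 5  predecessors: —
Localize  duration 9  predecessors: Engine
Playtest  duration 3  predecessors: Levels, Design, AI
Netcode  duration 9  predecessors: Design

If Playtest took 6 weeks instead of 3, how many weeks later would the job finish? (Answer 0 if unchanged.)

3

As given, the longest chain is Design→Engine→AI→Playtest = 5+8+6+3 = 22, so the finish is 22 weeks.
Playtest lies on that path, so at 6 weeks the path becomes 25 weeks.
That remains the longest chain; total 25 weeks.
Change in finish: 25 − 22 = +3 weeks.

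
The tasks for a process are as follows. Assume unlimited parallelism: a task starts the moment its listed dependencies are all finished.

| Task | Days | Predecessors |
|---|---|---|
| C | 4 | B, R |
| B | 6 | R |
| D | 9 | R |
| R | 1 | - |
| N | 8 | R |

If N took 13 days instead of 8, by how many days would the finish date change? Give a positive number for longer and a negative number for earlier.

3

Actual critical path: R→B→C = 1+6+4 = 11 ⇒ 11 days.
N is off the critical path — its longest chain is 9 days, giving 2 of slack.
The binding chain switches to R→N = 1+13 = 14; finish 14 days.
Change in finish: 14 − 11 = +3 days.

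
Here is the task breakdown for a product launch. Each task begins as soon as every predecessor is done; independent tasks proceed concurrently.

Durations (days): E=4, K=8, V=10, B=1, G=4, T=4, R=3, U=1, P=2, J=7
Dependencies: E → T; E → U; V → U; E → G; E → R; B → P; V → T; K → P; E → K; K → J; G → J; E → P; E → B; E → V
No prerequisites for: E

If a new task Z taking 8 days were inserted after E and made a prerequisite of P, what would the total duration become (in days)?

Originally the project takes 19 days.
With Z inserted, P now waits for max(E, K, B, Z).
New critical path: E→K→J = 4+8+7 = 19 ⇒ 19 days.

19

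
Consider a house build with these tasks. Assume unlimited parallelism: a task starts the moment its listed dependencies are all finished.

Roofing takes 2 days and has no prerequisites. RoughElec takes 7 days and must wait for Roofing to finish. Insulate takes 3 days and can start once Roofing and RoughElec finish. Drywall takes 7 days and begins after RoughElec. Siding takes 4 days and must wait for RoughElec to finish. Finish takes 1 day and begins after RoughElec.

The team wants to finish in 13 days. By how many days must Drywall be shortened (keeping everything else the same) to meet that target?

3

Current finish: 16 days; target: 13.
Drywall is on every critical path, so each day cut from Drywall cuts the finish by one (this holds down to a finish of 13).
Need 16 − 13 = 3 days off Drywall → Drywall becomes 4 days, finish becomes 13.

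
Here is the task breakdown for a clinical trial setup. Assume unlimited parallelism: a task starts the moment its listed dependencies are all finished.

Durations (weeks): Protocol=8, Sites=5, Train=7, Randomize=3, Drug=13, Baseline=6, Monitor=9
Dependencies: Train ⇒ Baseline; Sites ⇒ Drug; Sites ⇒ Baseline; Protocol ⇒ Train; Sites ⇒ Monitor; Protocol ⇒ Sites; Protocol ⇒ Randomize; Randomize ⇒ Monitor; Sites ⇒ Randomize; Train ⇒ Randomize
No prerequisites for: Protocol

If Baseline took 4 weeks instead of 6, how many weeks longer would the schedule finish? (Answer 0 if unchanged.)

Actual critical path: Protocol→Train→Randomize→Monitor = 8+7+3+9 = 27 ⇒ 27 weeks.
The longest path through Baseline is only 21 weeks, so Baseline has float 6.
No other chain overtakes it, so the finish is 27 weeks.
Change in finish: 27 − 27 = +0 weeks.

0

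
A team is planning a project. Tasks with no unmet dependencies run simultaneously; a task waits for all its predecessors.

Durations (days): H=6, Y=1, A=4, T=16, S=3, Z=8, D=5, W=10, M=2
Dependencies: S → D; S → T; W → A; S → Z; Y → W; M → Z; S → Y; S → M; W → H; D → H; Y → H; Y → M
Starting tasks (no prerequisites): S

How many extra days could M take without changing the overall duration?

6

S→Y→W→H = 3+1+10+6 = 20 sets the makespan at 20 days.
M finishes as early as 6 and must finish by 12.
So M can slip 12 − 6 = 6 days.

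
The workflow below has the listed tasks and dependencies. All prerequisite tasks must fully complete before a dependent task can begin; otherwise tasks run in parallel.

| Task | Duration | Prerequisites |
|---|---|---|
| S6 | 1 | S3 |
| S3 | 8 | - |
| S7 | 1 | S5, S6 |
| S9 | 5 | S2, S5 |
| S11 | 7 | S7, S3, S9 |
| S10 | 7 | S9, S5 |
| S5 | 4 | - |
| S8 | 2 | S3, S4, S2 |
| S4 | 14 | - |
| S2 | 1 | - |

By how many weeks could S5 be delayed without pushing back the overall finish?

1

The longest chain is S3→S6→S7→S11 = 8+1+1+7 = 17; overall finish 17 weeks.
Longest path through S5: 16 weeks (earliest finish 4, latest finish 5).
So S5 can slip 5 − 4 = 1 week.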